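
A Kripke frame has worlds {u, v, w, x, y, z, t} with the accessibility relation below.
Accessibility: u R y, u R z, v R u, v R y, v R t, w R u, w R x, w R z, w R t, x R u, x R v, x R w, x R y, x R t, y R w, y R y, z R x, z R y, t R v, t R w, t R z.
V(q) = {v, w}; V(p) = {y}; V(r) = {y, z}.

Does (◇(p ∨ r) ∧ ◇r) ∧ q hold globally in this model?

No

Let φ = (◇(p ∨ r) ∧ ◇r) ∧ q. Evaluate φ at each world:
  u (successors {y, z}): φ is false.
  v (successors {u, y, t}): φ is true.
  w (successors {u, x, z, t}): φ is true.
  x (successors {u, v, w, y, t}): φ is false.
  y (successors {w, y}): φ is false.
  z (successors {x, y}): φ is false.
  t (successors {v, w, z}): φ is false.
Detail at u (counterexample):
  At u: ◇(p ∨ r) ∧ ◇r is true, q is false, so (◇(p ∨ r) ∧ ◇r) ∧ q is false.
    At u: ◇(p ∨ r) is true, ◇r is true, so ◇(p ∨ r) ∧ ◇r is true.
      At u: ◇(p ∨ r) requires p ∨ r at some successor in {y, z}.
        p ∨ r holds at y, so ◇(p ∨ r) is true at u.
      At u: ◇r requires r at some successor in {y, z}.
        r holds at y, so ◇r is true at u.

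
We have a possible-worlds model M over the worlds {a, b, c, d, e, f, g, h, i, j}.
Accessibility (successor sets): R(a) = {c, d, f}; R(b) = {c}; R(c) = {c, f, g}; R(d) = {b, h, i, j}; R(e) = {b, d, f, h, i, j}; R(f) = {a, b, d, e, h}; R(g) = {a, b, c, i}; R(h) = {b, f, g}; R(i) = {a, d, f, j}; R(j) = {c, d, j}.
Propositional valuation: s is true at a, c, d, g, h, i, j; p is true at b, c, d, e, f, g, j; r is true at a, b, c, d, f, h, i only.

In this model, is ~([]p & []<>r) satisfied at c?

At c: []p & []<>r is true, so ~([]p & []<>r) is false.
  At c: []p is true, []<>r is true, so []p & []<>r is true.
    At c: []p requires p at every successor {c, f, g}.
      At c: p is true.
      At f: p is true.
      At g: p is true.
    So []p is true at c.
    At c: []<>r requires <>r at every successor {c, f, g}.
      At c: <>r is true.
      At f: <>r is true.
      At g: <>r is true.
    So []<>r is true at c.

No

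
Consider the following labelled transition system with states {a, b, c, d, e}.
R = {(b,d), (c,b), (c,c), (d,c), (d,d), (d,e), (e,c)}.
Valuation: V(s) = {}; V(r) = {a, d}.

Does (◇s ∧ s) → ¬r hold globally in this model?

Yes

Recall that ◇ψ holds at a world iff ψ holds at some accessible world.
Let φ = (◇s ∧ s) → ¬r. Evaluate φ at each world:
  a (successors ∅): φ is true.
  b (successors {d}): φ is true.
  c (successors {b, c}): φ is true.
  d (successors {c, d, e}): φ is true.
  e (successors {c}): φ is true.
For instance, at b:
  At b: ◇s ∧ s is false, ¬r is true, so (◇s ∧ s) → ¬r is true.
    At b: ◇s is false, s is false, so ◇s ∧ s is false.
      At b: ◇s requires s at some successor in {d}.
        At d: s is false.
      So ◇s is false at b.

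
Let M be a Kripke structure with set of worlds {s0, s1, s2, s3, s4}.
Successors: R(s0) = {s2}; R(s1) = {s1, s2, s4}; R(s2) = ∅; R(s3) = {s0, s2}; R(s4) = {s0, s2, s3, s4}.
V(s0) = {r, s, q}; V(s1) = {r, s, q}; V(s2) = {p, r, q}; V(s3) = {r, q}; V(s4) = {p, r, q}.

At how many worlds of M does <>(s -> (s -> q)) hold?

4

Let φ = <>(s -> (s -> q)). Evaluate φ at each world:
  s0 (successors {s2}): φ is true.
  s1 (successors {s1, s2, s4}): φ is true.
  s2 (successors ∅): φ is false.
  s3 (successors {s0, s2}): φ is true.
  s4 (successors {s0, s2, s3, s4}): φ is true.
For instance, at s0:
  At s0: <>(s -> (s -> q)) requires s -> (s -> q) at some successor in {s2}.
    s -> (s -> q) holds at s2, so <>(s -> (s -> q)) is true at s0.
Satisfying worlds: {s0, s1, s3, s4}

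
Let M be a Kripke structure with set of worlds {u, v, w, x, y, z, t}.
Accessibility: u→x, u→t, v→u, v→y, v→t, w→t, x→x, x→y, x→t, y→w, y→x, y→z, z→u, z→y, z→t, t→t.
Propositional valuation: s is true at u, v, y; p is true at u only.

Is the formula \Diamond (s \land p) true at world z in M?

Yes

At z: \Diamond (s \land p) requires s \land p at some successor in {u, y, t}.
  s \land p holds at u, so \Diamond (s \land p) is true at z.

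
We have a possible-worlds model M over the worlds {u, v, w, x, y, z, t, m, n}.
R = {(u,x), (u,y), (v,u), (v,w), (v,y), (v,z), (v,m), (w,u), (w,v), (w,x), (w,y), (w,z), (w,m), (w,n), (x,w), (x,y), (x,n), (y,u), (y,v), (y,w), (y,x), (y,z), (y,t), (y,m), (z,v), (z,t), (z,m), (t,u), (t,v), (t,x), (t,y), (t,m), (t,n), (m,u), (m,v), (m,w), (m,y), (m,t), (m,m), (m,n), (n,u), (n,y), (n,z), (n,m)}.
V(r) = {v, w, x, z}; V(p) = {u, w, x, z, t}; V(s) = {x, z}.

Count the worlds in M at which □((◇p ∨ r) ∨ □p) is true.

9

Let φ = □((◇p ∨ r) ∨ □p). Evaluate φ at each world:
  u (successors {x, y}): φ is true.
  v (successors {u, w, y, z, m}): φ is true.
  w (successors {u, v, x, y, z, m, n}): φ is true.
  x (successors {w, y, n}): φ is true.
  y (successors {u, v, w, x, z, t, m}): φ is true.
  z (successors {v, t, m}): φ is true.
  t (successors {u, v, x, y, m, n}): φ is true.
  m (successors {u, v, w, y, t, m, n}): φ is true.
  n (successors {u, y, z, m}): φ is true.
For instance, at u:
  At u: □((◇p ∨ r) ∨ □p) requires (◇p ∨ r) ∨ □p at every successor {x, y}.
      At x: ◇p ∨ r is true, □p is false, so (◇p ∨ r) ∨ □p is true.
      At y: ◇p ∨ r is true, □p is false, so (◇p ∨ r) ∨ □p is true.
  So □((◇p ∨ r) ∨ □p) is true at u.
Satisfying worlds: {u, v, w, x, y, z, t, m, n}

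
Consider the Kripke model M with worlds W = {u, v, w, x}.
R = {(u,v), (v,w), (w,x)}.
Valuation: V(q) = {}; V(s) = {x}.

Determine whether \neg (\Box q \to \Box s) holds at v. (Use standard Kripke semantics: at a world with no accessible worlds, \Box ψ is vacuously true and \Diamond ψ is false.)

At v: \Box q \to \Box s is true, so \neg (\Box q \to \Box s) is false.
  At v: \Box q is false, \Box s is false, so \Box q \to \Box s is true.
    At v: \Box q requires q at every successor {w}.
      q fails at w, so \Box q is false at v.
    At v: \Box s requires s at every successor {w}.
      s fails at w, so \Box s is false at v.

No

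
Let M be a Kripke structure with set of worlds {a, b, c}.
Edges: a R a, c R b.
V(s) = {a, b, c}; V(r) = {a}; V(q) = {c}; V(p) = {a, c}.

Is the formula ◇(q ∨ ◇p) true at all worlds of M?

Let φ = ◇(q ∨ ◇p). Evaluate φ at each world:
  a (successors {a}): φ is true.
  b (successors ∅): φ is false.
  c (successors {b}): φ is false.
Detail at b (counterexample):
  At b: no accessible worlds, so ◇(q ∨ ◇p) is false.

No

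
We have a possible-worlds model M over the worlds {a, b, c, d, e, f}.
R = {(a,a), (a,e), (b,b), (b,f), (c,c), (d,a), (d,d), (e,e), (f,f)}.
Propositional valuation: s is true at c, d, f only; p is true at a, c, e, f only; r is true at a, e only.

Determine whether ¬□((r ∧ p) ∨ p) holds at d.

At d: □((r ∧ p) ∨ p) is false, so ¬□((r ∧ p) ∨ p) is true.
  At d: □((r ∧ p) ∨ p) requires (r ∧ p) ∨ p at every successor {a, d}.
    (r ∧ p) ∨ p fails at d, so □((r ∧ p) ∨ p) is false at d.

Yes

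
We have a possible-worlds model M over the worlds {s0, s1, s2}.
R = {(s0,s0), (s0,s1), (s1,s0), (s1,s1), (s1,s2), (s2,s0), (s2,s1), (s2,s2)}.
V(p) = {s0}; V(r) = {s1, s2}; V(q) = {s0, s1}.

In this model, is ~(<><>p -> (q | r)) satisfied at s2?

No

Recall that <>ψ holds at a world iff ψ holds at some accessible world.
At s2: <><>p -> (q | r) is true, so ~(<><>p -> (q | r)) is false.
  At s2: <><>p is true, q | r is true, so <><>p -> (q | r) is true.
    At s2: <><>p requires <>p at some successor in {s0, s1, s2}.
      <>p holds at s0, so <><>p is true at s2.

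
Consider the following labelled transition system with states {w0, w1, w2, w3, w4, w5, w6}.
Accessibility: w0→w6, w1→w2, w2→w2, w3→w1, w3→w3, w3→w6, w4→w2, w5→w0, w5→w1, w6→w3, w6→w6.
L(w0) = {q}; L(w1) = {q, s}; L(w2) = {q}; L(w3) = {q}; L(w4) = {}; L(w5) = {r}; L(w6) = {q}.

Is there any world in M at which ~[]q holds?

Recall that []ψ holds at a world iff ψ holds at every accessible world, and <>ψ holds iff ψ holds at some accessible world.
Let φ = ~[]q. Evaluate φ at each world:
  w0 (successors {w6}): φ is false.
  w1 (successors {w2}): φ is false.
  w2 (successors {w2}): φ is false.
  w3 (successors {w1, w3, w6}): φ is false.
  w4 (successors {w2}): φ is false.
  w5 (successors {w0, w1}): φ is false.
  w6 (successors {w3, w6}): φ is false.
For instance, at w3:
  At w3: []q is true, so ~[]q is false.
    At w3: []q requires q at every successor {w1, w3, w6}.
      At w1: q is true.
      At w3: q is true.
      At w6: q is true.
    So []q is true at w3.

No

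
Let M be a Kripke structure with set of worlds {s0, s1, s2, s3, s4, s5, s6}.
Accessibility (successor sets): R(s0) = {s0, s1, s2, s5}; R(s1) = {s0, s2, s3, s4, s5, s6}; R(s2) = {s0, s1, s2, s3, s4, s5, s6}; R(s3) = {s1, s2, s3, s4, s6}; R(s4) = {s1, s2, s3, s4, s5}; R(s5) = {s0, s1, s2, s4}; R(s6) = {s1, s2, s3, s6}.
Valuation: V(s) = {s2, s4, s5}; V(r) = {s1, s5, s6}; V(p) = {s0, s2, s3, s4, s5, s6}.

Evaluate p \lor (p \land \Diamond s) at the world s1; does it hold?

At s1: p is false, p \land \Diamond s is false, so p \lor (p \land \Diamond s) is false.
  At s1: p is false, \Diamond s is true, so p \land \Diamond s is false.
    At s1: \Diamond s requires s at some successor in {s0, s2, s3, s4, s5, s6}.
      s holds at s2, so \Diamond s is true at s1.

No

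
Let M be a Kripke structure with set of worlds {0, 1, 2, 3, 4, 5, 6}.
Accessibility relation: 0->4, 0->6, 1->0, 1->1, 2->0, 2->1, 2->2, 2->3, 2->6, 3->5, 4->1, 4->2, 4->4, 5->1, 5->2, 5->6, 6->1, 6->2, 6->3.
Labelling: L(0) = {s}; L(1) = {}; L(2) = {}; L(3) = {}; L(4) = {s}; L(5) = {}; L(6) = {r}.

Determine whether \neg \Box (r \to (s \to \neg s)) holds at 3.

Recall that \Box ψ holds at a world iff ψ holds at every accessible world, and \Diamond ψ holds iff ψ holds at some accessible world.
At 3: \Box (r \to (s \to \neg s)) is true, so \neg \Box (r \to (s \to \neg s)) is false.
  At 3: \Box (r \to (s \to \neg s)) requires r \to (s \to \neg s) at every successor {5}.
    At 5: r \to (s \to \neg s) is true.
  So \Box (r \to (s \to \neg s)) is true at 3.

No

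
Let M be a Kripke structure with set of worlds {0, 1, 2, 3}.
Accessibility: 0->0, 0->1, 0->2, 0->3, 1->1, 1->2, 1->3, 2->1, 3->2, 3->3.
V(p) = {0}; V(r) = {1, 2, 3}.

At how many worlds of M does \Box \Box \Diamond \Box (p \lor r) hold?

Let φ = \Box \Box \Diamond \Box (p \lor r). Evaluate φ at each world:
  0 (successors {0, 1, 2, 3}): φ is true.
  1 (successors {1, 2, 3}): φ is true.
  2 (successors {1}): φ is true.
  3 (successors {2, 3}): φ is true.
For instance, at 2:
  At 2: \Box \Box \Diamond \Box (p \lor r) requires \Box \Diamond \Box (p \lor r) at every successor {1}.
      At 1: \Box \Diamond \Box (p \lor r) requires \Diamond \Box (p \lor r) at every successor {1, 2, 3}.
        At 1: \Diamond \Box (p \lor r) is true.
        At 2: \Diamond \Box (p \lor r) is true.
        At 3: \Diamond \Box (p \lor r) is true.
      So \Box \Diamond \Box (p \lor r) is true at 1.
  So \Box \Box \Diamond \Box (p \lor r) is true at 2.
Satisfying worlds: {0, 1, 2, 3}

4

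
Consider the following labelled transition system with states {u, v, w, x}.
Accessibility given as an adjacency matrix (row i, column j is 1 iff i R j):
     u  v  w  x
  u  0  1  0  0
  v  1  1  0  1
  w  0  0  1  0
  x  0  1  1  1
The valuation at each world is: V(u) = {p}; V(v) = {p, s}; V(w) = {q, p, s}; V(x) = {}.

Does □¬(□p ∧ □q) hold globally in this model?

No

Let φ = □¬(□p ∧ □q). Evaluate φ at each world:
  u (successors {v}): φ is true.
  v (successors {u, v, x}): φ is true.
  w (successors {w}): φ is false.
  x (successors {v, w, x}): φ is false.
Detail at w (counterexample):
  At w: □¬(□p ∧ □q) requires ¬(□p ∧ □q) at every successor {w}.
    ¬(□p ∧ □q) fails at w, so □¬(□p ∧ □q) is false at w.
      At w: □p ∧ □q is true, so ¬(□p ∧ □q) is false.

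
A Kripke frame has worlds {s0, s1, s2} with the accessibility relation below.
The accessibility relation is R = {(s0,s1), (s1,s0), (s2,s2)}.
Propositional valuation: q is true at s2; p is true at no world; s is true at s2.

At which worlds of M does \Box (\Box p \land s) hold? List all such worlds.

Recall that \Box ψ holds at a world iff ψ holds at every accessible world, and \Diamond ψ holds iff ψ holds at some accessible world.
Let φ = \Box (\Box p \land s). Evaluate φ at each world:
  s0 (successors {s1}): φ is false.
  s1 (successors {s0}): φ is false.
  s2 (successors {s2}): φ is false.
For instance, at s2:
  At s2: \Box (\Box p \land s) requires \Box p \land s at every successor {s2}.
    \Box p \land s fails at s2, so \Box (\Box p \land s) is false at s2.
      At s2: \Box p is false, s is true, so \Box p \land s is false.
Satisfying worlds: none.

none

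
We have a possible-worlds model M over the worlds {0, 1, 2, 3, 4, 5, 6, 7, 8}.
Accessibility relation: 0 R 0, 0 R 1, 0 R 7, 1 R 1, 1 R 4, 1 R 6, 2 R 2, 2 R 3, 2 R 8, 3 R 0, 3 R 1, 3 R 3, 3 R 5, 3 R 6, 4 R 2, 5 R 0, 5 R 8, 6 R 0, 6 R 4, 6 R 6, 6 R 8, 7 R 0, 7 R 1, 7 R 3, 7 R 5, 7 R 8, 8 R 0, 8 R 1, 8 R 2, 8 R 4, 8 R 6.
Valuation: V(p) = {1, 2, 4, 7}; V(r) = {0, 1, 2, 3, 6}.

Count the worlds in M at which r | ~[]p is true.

8

Recall that []ψ holds at a world iff ψ holds at every accessible world, and <>ψ holds iff ψ holds at some accessible world.
Let φ = r | ~[]p. Evaluate φ at each world:
  0 (successors {0, 1, 7}): φ is true.
  1 (successors {1, 4, 6}): φ is true.
  2 (successors {2, 3, 8}): φ is true.
  3 (successors {0, 1, 3, 5, 6}): φ is true.
  4 (successors {2}): φ is false.
  5 (successors {0, 8}): φ is true.
  6 (successors {0, 4, 6, 8}): φ is true.
  7 (successors {0, 1, 3, 5, 8}): φ is true.
  8 (successors {0, 1, 2, 4, 6}): φ is true.
For instance, at 2:
  At 2: r is true, ~[]p is true, so r | ~[]p is true.
    At 2: []p is false, so ~[]p is true.
      At 2: []p requires p at every successor {2, 3, 8}.
        p fails at 3, so []p is false at 2.
Satisfying worlds: {0, 1, 2, 3, 5, 6, 7, 8}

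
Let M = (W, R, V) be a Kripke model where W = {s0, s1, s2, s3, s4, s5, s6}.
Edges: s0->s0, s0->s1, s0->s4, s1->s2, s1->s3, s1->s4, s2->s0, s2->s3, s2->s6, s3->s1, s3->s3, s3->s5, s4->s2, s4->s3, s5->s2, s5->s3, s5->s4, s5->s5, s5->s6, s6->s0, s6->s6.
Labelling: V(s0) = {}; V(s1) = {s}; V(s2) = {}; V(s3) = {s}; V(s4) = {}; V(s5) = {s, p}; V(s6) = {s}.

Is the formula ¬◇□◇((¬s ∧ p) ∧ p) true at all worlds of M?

Recall that □ψ holds at a world iff ψ holds at every accessible world, and ◇ψ holds iff ψ holds at some accessible world.
Let φ = ¬◇□◇((¬s ∧ p) ∧ p). Evaluate φ at each world:
  s0 (successors {s0, s1, s4}): φ is true.
  s1 (successors {s2, s3, s4}): φ is true.
  s2 (successors {s0, s3, s6}): φ is true.
  s3 (successors {s1, s3, s5}): φ is true.
  s4 (successors {s2, s3}): φ is true.
  s5 (successors {s2, s3, s4, s5, s6}): φ is true.
  s6 (successors {s0, s6}): φ is true.
For instance, at s1:
  At s1: ◇□◇((¬s ∧ p) ∧ p) is false, so ¬◇□◇((¬s ∧ p) ∧ p) is true.
    At s1: ◇□◇((¬s ∧ p) ∧ p) requires □◇((¬s ∧ p) ∧ p) at some successor in {s2, s3, s4}.
      At s2: □◇((¬s ∧ p) ∧ p) is false.
      At s3: □◇((¬s ∧ p) ∧ p) is false.
      At s4: □◇((¬s ∧ p) ∧ p) is false.
    So ◇□◇((¬s ∧ p) ∧ p) is false at s1.

Yes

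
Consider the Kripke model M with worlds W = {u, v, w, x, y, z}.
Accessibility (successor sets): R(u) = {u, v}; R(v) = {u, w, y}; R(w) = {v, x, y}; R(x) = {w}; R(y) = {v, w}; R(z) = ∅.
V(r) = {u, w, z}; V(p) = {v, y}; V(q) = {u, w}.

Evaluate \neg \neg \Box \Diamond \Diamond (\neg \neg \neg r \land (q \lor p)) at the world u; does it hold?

At u: \neg \Box \Diamond \Diamond (\neg \neg \neg r \land (q \lor p)) is false, so \neg \neg \Box \Diamond \Diamond (\neg \neg \neg r \land (q \lor p)) is true.
  At u: \Box \Diamond \Diamond (\neg \neg \neg r \land (q \lor p)) is true, so \neg \Box \Diamond \Diamond (\neg \neg \neg r \land (q \lor p)) is false.
    At u: \Box \Diamond \Diamond (\neg \neg \neg r \land (q \lor p)) requires \Diamond \Diamond (\neg \neg \neg r \land (q \lor p)) at every successor {u, v}.
      At u: \Diamond \Diamond (\neg \neg \neg r \land (q \lor p)) is true.
      At v: \Diamond \Diamond (\neg \neg \neg r \land (q \lor p)) is true.
    So \Box \Diamond \Diamond (\neg \neg \neg r \land (q \lor p)) is true at u.

Yes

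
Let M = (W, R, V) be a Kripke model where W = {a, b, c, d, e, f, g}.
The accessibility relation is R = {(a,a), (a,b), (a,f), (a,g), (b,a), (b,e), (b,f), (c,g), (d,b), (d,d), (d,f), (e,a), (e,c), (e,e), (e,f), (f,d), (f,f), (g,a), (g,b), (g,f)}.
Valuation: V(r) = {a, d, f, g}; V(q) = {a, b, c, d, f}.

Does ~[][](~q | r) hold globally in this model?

Yes

Let φ = ~[][](~q | r). Evaluate φ at each world:
  a (successors {a, b, f, g}): φ is true.
  b (successors {a, e, f}): φ is true.
  c (successors {g}): φ is true.
  d (successors {b, d, f}): φ is true.
  e (successors {a, c, e, f}): φ is true.
  f (successors {d, f}): φ is true.
  g (successors {a, b, f}): φ is true.
For instance, at f:
  At f: [][](~q | r) is false, so ~[][](~q | r) is true.
    At f: [][](~q | r) requires [](~q | r) at every successor {d, f}.
      [](~q | r) fails at d, so [][](~q | r) is false at f.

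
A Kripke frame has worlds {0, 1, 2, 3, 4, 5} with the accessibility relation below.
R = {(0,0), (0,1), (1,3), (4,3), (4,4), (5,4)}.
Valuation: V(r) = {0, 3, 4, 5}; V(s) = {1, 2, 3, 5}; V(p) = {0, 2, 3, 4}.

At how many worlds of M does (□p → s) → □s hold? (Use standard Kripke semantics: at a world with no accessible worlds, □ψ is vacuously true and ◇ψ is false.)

Recall that □ψ holds at a world iff ψ holds at every accessible world, and ◇ψ holds iff ψ holds at some accessible world.
Let φ = (□p → s) → □s. Evaluate φ at each world:
  0 (successors {0, 1}): φ is false.
  1 (successors {3}): φ is true.
  2 (successors ∅): φ is true.
  3 (successors ∅): φ is true.
  4 (successors {3, 4}): φ is true.
  5 (successors {4}): φ is false.
For instance, at 0:
  At 0: □p → s is true, □s is false, so (□p → s) → □s is false.
    At 0: □p is false, s is false, so □p → s is true.
      At 0: □p requires p at every successor {0, 1}.
        p fails at 1, so □p is false at 0.
    At 0: □s requires s at every successor {0, 1}.
      s fails at 0, so □s is false at 0.
Satisfying worlds: {1, 2, 3, 4}

4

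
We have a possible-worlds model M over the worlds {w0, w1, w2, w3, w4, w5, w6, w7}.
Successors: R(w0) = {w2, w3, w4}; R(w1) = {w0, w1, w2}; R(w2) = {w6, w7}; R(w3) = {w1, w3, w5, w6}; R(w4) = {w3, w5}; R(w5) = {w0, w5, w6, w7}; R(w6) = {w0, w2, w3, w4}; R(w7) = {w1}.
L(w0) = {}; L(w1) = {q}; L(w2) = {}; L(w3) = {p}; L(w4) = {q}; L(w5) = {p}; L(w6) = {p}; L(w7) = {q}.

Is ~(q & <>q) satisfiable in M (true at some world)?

Let φ = ~(q & <>q). Evaluate φ at each world:
  w0 (successors {w2, w3, w4}): φ is true.
  w1 (successors {w0, w1, w2}): φ is false.
  w2 (successors {w6, w7}): φ is true.
  w3 (successors {w1, w3, w5, w6}): φ is true.
  w4 (successors {w3, w5}): φ is true.
  w5 (successors {w0, w5, w6, w7}): φ is true.
  w6 (successors {w0, w2, w3, w4}): φ is true.
  w7 (successors {w1}): φ is false.
Detail at w0 (witness):
  At w0: q & <>q is false, so ~(q & <>q) is true.
    At w0: q is false, <>q is true, so q & <>q is false.
      At w0: <>q requires q at some successor in {w2, w3, w4}.
        q holds at w4, so <>q is true at w0.

Yes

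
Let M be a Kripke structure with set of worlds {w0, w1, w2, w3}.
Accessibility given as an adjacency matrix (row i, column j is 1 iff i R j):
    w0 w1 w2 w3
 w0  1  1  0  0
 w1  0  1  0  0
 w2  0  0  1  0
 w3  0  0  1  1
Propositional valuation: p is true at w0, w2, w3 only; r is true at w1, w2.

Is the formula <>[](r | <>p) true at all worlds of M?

Let φ = <>[](r | <>p). Evaluate φ at each world:
  w0 (successors {w0, w1}): φ is true.
  w1 (successors {w1}): φ is true.
  w2 (successors {w2}): φ is true.
  w3 (successors {w2, w3}): φ is true.
For instance, at w3:
  At w3: <>[](r | <>p) requires [](r | <>p) at some successor in {w2, w3}.
    [](r | <>p) holds at w2, so <>[](r | <>p) is true at w3.
      At w2: [](r | <>p) requires r | <>p at every successor {w2}.
        At w2: r | <>p is true.
      So [](r | <>p) is true at w2.

Yes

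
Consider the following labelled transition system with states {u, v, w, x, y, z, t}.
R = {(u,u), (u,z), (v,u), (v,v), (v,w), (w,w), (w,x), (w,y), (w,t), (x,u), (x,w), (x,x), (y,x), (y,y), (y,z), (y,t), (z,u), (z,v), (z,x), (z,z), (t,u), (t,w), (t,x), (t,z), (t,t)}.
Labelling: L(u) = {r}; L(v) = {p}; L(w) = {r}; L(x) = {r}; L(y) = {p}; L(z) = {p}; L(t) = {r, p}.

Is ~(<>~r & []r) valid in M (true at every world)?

Let φ = ~(<>~r & []r). Evaluate φ at each world:
  u (successors {u, z}): φ is true.
  v (successors {u, v, w}): φ is true.
  w (successors {w, x, y, t}): φ is true.
  x (successors {u, w, x}): φ is true.
  y (successors {x, y, z, t}): φ is true.
  z (successors {u, v, x, z}): φ is true.
  t (successors {u, w, x, z, t}): φ is true.
For instance, at v:
  At v: <>~r & []r is false, so ~(<>~r & []r) is true.
    At v: <>~r is true, []r is false, so <>~r & []r is false.
      At v: <>~r requires ~r at some successor in {u, v, w}.
        ~r holds at v, so <>~r is true at v.
      At v: []r requires r at every successor {u, v, w}.
        r fails at v, so []r is false at v.

Yes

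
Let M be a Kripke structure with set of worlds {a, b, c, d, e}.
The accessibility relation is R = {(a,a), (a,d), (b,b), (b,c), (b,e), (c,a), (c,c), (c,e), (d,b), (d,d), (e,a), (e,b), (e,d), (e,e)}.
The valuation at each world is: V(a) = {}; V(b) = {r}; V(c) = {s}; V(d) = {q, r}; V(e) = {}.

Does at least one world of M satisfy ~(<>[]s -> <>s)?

Recall that []ψ holds at a world iff ψ holds at every accessible world, and <>ψ holds iff ψ holds at some accessible world.
Let φ = ~(<>[]s -> <>s). Evaluate φ at each world:
  a (successors {a, d}): φ is false.
  b (successors {b, c, e}): φ is false.
  c (successors {a, c, e}): φ is false.
  d (successors {b, d}): φ is false.
  e (successors {a, b, d, e}): φ is false.
For instance, at c:
  At c: <>[]s -> <>s is true, so ~(<>[]s -> <>s) is false.
    At c: <>[]s is false, <>s is true, so <>[]s -> <>s is true.
      At c: <>[]s requires []s at some successor in {a, c, e}.
        At a: []s is false.
        At c: []s is false.
        At e: []s is false.
      So <>[]s is false at c.
      At c: <>s requires s at some successor in {a, c, e}.
        s holds at c, so <>s is true at c.

No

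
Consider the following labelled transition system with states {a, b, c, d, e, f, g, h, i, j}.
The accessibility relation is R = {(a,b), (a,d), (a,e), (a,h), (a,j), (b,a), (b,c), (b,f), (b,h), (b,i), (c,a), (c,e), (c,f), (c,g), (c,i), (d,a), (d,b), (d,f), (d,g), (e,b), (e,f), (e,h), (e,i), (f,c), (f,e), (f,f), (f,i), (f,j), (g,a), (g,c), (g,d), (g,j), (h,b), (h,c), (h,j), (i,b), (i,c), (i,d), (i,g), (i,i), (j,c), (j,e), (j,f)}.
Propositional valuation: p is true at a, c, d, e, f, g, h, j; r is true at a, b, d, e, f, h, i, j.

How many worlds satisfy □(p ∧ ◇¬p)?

1

Let φ = □(p ∧ ◇¬p). Evaluate φ at each world:
  a (successors {b, d, e, h, j}): φ is false.
  b (successors {a, c, f, h, i}): φ is false.
  c (successors {a, e, f, g, i}): φ is false.
  d (successors {a, b, f, g}): φ is false.
  e (successors {b, f, h, i}): φ is false.
  f (successors {c, e, f, i, j}): φ is false.
  g (successors {a, c, d, j}): φ is false.
  h (successors {b, c, j}): φ is false.
  i (successors {b, c, d, g, i}): φ is false.
  j (successors {c, e, f}): φ is true.
For instance, at g:
  At g: □(p ∧ ◇¬p) requires p ∧ ◇¬p at every successor {a, c, d, j}.
    p ∧ ◇¬p fails at j, so □(p ∧ ◇¬p) is false at g.
      At j: p is true, ◇¬p is false, so p ∧ ◇¬p is false.
Satisfying worlds: {j}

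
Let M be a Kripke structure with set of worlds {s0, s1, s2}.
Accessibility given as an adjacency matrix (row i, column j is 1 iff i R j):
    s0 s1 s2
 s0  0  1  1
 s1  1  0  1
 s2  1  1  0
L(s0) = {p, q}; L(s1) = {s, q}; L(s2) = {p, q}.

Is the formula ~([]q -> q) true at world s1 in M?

No

Recall that []ψ holds at a world iff ψ holds at every accessible world, and <>ψ holds iff ψ holds at some accessible world.
At s1: []q -> q is true, so ~([]q -> q) is false.
  At s1: []q is true, q is true, so []q -> q is true.
    At s1: []q requires q at every successor {s0, s2}.
      At s0: q is true.
      At s2: q is true.
    So []q is true at s1.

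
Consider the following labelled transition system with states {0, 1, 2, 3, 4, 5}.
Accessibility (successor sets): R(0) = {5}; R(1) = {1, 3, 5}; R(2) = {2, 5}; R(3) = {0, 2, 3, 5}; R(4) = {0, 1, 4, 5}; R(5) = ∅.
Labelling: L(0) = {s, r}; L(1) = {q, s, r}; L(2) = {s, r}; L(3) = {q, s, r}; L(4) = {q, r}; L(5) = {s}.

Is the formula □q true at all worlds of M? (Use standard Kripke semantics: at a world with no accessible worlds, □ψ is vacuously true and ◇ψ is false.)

Let φ = □q. Evaluate φ at each world:
  0 (successors {5}): φ is false.
  1 (successors {1, 3, 5}): φ is false.
  2 (successors {2, 5}): φ is false.
  3 (successors {0, 2, 3, 5}): φ is false.
  4 (successors {0, 1, 4, 5}): φ is false.
  5 (successors ∅): φ is true.
Detail at 0 (counterexample):
  At 0: □q requires q at every successor {5}.
    q fails at 5, so □q is false at 0.

No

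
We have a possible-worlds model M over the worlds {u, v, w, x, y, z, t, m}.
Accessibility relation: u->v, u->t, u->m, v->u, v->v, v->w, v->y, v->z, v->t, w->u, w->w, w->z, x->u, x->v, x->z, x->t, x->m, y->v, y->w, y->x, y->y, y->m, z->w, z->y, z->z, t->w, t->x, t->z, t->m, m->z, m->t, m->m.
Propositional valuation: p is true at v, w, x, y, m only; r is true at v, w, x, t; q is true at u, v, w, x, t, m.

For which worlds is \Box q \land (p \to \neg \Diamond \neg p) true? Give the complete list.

u

Recall that \Box ψ holds at a world iff ψ holds at every accessible world, and \Diamond ψ holds iff ψ holds at some accessible world.
Let φ = \Box q \land (p \to \neg \Diamond \neg p). Evaluate φ at each world:
  u (successors {v, t, m}): φ is true.
  v (successors {u, v, w, y, z, t}): φ is false.
  w (successors {u, w, z}): φ is false.
  x (successors {u, v, z, t, m}): φ is false.
  y (successors {v, w, x, y, m}): φ is false.
  z (successors {w, y, z}): φ is false.
  t (successors {w, x, z, m}): φ is false.
  m (successors {z, t, m}): φ is false.
For instance, at x:
  At x: \Box q is false, p \to \neg \Diamond \neg p is false, so \Box q \land (p \to \neg \Diamond \neg p) is false.
    At x: \Box q requires q at every successor {u, v, z, t, m}.
      q fails at z, so \Box q is false at x.
    At x: p is true, \neg \Diamond \neg p is false, so p \to \neg \Diamond \neg p is false.
      At x: \Diamond \neg p is true, so \neg \Diamond \neg p is false.
Satisfying worlds: {u}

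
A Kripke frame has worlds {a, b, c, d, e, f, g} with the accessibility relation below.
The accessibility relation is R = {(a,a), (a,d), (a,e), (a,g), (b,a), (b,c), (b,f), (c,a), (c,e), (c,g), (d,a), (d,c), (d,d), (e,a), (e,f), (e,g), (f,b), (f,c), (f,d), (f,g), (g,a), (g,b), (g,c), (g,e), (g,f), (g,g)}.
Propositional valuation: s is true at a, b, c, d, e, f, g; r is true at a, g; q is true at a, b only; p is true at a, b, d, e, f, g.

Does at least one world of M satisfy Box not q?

Let φ = Box not q. Evaluate φ at each world:
  a (successors {a, d, e, g}): φ is false.
  b (successors {a, c, f}): φ is false.
  c (successors {a, e, g}): φ is false.
  d (successors {a, c, d}): φ is false.
  e (successors {a, f, g}): φ is false.
  f (successors {b, c, d, g}): φ is false.
  g (successors {a, b, c, e, f, g}): φ is false.
For instance, at b:
  At b: Box not q requires not q at every successor {a, c, f}.
    not q fails at a, so Box not q is false at b.

No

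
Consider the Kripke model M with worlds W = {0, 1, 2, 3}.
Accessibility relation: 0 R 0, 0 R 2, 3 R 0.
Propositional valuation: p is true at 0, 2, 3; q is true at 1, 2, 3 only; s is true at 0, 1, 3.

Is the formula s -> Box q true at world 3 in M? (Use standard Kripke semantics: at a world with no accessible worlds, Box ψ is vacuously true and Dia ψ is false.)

At 3: s is true, Box q is false, so s -> Box q is false.
  At 3: Box q requires q at every successor {0}.
    q fails at 0, so Box q is false at 3.

No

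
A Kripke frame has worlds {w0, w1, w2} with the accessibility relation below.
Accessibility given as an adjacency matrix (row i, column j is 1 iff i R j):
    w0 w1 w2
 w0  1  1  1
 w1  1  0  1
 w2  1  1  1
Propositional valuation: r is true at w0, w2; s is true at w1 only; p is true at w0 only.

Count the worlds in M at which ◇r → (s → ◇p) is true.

3

Let φ = ◇r → (s → ◇p). Evaluate φ at each world:
  w0 (successors {w0, w1, w2}): φ is true.
  w1 (successors {w0, w2}): φ is true.
  w2 (successors {w0, w1, w2}): φ is true.
For instance, at w1:
  At w1: ◇r is true, s → ◇p is true, so ◇r → (s → ◇p) is true.
    At w1: ◇r requires r at some successor in {w0, w2}.
      r holds at w0, so ◇r is true at w1.
    At w1: s is true, ◇p is true, so s → ◇p is true.
      At w1: ◇p requires p at some successor in {w0, w2}.
        p holds at w0, so ◇p is true at w1.
Satisfying worlds: {w0, w1, w2}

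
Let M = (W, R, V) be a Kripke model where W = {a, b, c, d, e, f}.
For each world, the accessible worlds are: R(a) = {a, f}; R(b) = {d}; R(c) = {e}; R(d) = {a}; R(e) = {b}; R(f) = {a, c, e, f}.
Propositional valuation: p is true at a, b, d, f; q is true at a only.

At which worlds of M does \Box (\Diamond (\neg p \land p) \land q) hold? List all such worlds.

none

Recall that \Box ψ holds at a world iff ψ holds at every accessible world, and \Diamond ψ holds iff ψ holds at some accessible world.
Let φ = \Box (\Diamond (\neg p \land p) \land q). Evaluate φ at each world:
  a (successors {a, f}): φ is false.
  b (successors {d}): φ is false.
  c (successors {e}): φ is false.
  d (successors {a}): φ is false.
  e (successors {b}): φ is false.
  f (successors {a, c, e, f}): φ is false.
For instance, at f:
  At f: \Box (\Diamond (\neg p \land p) \land q) requires \Diamond (\neg p \land p) \land q at every successor {a, c, e, f}.
    \Diamond (\neg p \land p) \land q fails at a, so \Box (\Diamond (\neg p \land p) \land q) is false at f.
      At a: \Diamond (\neg p \land p) is false, q is true, so \Diamond (\neg p \land p) \land q is false.
Satisfying worlds: none.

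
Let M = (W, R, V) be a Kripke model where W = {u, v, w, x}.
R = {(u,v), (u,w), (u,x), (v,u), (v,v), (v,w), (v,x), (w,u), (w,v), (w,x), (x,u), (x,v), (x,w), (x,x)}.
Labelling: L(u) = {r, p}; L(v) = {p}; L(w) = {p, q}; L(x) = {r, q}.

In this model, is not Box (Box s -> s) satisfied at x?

Recall that Box ψ holds at a world iff ψ holds at every accessible world, and Dia ψ holds iff ψ holds at some accessible world.
At x: Box (Box s -> s) is true, so not Box (Box s -> s) is false.
  At x: Box (Box s -> s) requires Box s -> s at every successor {u, v, w, x}.
    At u: Box s -> s is true.
    At v: Box s -> s is true.
    At w: Box s -> s is true.
    At x: Box s -> s is true.
  So Box (Box s -> s) is true at x.

No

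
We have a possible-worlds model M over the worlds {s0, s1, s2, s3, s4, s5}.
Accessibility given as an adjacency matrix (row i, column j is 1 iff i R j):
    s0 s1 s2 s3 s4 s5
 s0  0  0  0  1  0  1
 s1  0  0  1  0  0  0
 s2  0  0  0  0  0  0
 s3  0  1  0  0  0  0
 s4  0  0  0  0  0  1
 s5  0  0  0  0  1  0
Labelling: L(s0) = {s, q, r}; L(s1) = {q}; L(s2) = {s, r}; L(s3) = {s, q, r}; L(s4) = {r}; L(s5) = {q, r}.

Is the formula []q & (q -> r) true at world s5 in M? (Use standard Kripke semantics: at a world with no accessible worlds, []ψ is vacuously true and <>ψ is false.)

No

Recall that []ψ holds at a world iff ψ holds at every accessible world, and <>ψ holds iff ψ holds at some accessible world.
At s5: []q is false, q -> r is true, so []q & (q -> r) is false.
  At s5: []q requires q at every successor {s4}.
    q fails at s4, so []q is false at s5.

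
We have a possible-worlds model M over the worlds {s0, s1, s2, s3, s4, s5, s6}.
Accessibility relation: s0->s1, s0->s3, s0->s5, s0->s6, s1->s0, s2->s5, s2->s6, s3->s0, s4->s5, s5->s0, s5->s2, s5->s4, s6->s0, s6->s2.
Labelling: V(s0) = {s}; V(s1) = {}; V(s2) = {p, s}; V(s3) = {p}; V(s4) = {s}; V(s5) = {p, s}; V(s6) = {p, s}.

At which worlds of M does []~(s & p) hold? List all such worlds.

Let φ = []~(s & p). Evaluate φ at each world:
  s0 (successors {s1, s3, s5, s6}): φ is false.
  s1 (successors {s0}): φ is true.
  s2 (successors {s5, s6}): φ is false.
  s3 (successors {s0}): φ is true.
  s4 (successors {s5}): φ is false.
  s5 (successors {s0, s2, s4}): φ is false.
  s6 (successors {s0, s2}): φ is false.
For instance, at s0:
  At s0: []~(s & p) requires ~(s & p) at every successor {s1, s3, s5, s6}.
    ~(s & p) fails at s5, so []~(s & p) is false at s0.
Satisfying worlds: {s1, s3}

s1, s3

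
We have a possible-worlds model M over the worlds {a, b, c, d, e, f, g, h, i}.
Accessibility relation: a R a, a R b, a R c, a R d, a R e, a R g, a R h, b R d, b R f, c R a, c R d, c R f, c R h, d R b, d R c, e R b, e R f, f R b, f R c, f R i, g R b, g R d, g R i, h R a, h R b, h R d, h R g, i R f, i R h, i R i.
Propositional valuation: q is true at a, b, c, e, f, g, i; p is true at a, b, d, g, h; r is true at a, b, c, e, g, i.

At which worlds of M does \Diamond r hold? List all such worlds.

a, c, d, e, f, g, h, i

Let φ = \Diamond r. Evaluate φ at each world:
  a (successors {a, b, c, d, e, g, h}): φ is true.
  b (successors {d, f}): φ is false.
  c (successors {a, d, f, h}): φ is true.
  d (successors {b, c}): φ is true.
  e (successors {b, f}): φ is true.
  f (successors {b, c, i}): φ is true.
  g (successors {b, d, i}): φ is true.
  h (successors {a, b, d, g}): φ is true.
  i (successors {f, h, i}): φ is true.
For instance, at f:
  At f: \Diamond r requires r at some successor in {b, c, i}.
    r holds at b, so \Diamond r is true at f.
Satisfying worlds: {a, c, d, e, f, g, h, i}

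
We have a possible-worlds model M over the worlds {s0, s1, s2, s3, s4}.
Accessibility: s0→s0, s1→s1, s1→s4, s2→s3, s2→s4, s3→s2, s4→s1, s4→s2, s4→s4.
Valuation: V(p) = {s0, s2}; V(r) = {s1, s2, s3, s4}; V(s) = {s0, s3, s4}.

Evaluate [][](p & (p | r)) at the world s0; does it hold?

Recall that []ψ holds at a world iff ψ holds at every accessible world, and <>ψ holds iff ψ holds at some accessible world.
At s0: [][](p & (p | r)) requires [](p & (p | r)) at every successor {s0}.
    At s0: [](p & (p | r)) requires p & (p | r) at every successor {s0}.
      At s0: p & (p | r) is true.
    So [](p & (p | r)) is true at s0.
So [][](p & (p | r)) is true at s0.

Yes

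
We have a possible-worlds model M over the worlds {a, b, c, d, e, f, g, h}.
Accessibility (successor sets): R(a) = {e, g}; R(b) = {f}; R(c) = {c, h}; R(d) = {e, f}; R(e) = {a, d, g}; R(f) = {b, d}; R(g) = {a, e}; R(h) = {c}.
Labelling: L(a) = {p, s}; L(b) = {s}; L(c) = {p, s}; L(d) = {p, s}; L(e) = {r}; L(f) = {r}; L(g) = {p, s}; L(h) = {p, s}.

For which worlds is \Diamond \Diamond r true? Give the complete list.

Let φ = \Diamond \Diamond r. Evaluate φ at each world:
  a (successors {e, g}): φ is true.
  b (successors {f}): φ is false.
  c (successors {c, h}): φ is false.
  d (successors {e, f}): φ is false.
  e (successors {a, d, g}): φ is true.
  f (successors {b, d}): φ is true.
  g (successors {a, e}): φ is true.
  h (successors {c}): φ is false.
For instance, at c:
  At c: \Diamond \Diamond r requires \Diamond r at some successor in {c, h}.
    At c: \Diamond r is false.
    At h: \Diamond r is false.
  So \Diamond \Diamond r is false at c.
Satisfying worlds: {a, e, f, g}

a, e, f, g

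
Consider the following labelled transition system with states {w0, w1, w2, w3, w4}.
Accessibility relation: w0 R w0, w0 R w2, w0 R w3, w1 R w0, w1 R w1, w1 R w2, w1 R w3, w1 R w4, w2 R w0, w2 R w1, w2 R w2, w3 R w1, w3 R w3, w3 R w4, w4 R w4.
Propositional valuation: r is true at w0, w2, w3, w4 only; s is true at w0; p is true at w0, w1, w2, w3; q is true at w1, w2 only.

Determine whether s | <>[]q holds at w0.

Yes

At w0: s is true, <>[]q is false, so s | <>[]q is true.
  At w0: <>[]q requires []q at some successor in {w0, w2, w3}.
    At w0: []q is false.
    At w2: []q is false.
    At w3: []q is false.
  So <>[]q is false at w0.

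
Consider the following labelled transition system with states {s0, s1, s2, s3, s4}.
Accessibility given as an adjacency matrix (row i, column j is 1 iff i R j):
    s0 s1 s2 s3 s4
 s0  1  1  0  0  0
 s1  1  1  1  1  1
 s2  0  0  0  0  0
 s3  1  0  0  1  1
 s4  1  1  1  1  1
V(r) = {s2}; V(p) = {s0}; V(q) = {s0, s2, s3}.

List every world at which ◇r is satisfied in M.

Let φ = ◇r. Evaluate φ at each world:
  s0 (successors {s0, s1}): φ is false.
  s1 (successors {s0, s1, s2, s3, s4}): φ is true.
  s2 (successors ∅): φ is false.
  s3 (successors {s0, s3, s4}): φ is false.
  s4 (successors {s0, s1, s2, s3, s4}): φ is true.
For instance, at s4:
  At s4: ◇r requires r at some successor in {s0, s1, s2, s3, s4}.
    r holds at s2, so ◇r is true at s4.
Satisfying worlds: {s1, s4}

s1, s4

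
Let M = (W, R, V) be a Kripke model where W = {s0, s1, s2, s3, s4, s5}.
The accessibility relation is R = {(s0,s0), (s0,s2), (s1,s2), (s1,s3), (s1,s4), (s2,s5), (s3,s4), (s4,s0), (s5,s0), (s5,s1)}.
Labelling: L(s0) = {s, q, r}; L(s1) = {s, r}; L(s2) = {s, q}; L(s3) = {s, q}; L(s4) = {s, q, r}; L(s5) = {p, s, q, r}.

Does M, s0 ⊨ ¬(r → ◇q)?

Recall that ◇ψ holds at a world iff ψ holds at some accessible world.
At s0: r → ◇q is true, so ¬(r → ◇q) is false.
  At s0: r is true, ◇q is true, so r → ◇q is true.
    At s0: ◇q requires q at some successor in {s0, s2}.
      q holds at s0, so ◇q is true at s0.

No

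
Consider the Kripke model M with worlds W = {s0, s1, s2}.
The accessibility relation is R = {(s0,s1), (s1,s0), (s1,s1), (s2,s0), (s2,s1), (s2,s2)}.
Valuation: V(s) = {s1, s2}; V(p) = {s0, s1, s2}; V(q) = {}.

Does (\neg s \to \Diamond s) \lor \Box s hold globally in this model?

Yes

Let φ = (\neg s \to \Diamond s) \lor \Box s. Evaluate φ at each world:
  s0 (successors {s1}): φ is true.
  s1 (successors {s0, s1}): φ is true.
  s2 (successors {s0, s1, s2}): φ is true.
For instance, at s1:
  At s1: \neg s \to \Diamond s is true, \Box s is false, so (\neg s \to \Diamond s) \lor \Box s is true.
    At s1: \neg s is false, \Diamond s is true, so \neg s \to \Diamond s is true.
      At s1: \Diamond s requires s at some successor in {s0, s1}.
        s holds at s1, so \Diamond s is true at s1.
    At s1: \Box s requires s at every successor {s0, s1}.
      s fails at s0, so \Box s is false at s1.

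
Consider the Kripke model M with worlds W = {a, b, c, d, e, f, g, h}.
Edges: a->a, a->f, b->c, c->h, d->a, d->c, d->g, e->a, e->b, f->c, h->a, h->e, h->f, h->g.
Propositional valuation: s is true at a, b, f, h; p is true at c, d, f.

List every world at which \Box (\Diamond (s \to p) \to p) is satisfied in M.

Recall that \Box ψ holds at a world iff ψ holds at every accessible world, and \Diamond ψ holds iff ψ holds at some accessible world.
Let φ = \Box (\Diamond (s \to p) \to p). Evaluate φ at each world:
  a (successors {a, f}): φ is false.
  b (successors {c}): φ is true.
  c (successors {h}): φ is false.
  d (successors {a, c, g}): φ is false.
  e (successors {a, b}): φ is false.
  f (successors {c}): φ is true.
  g (successors ∅): φ is true.
  h (successors {a, e, f, g}): φ is false.
For instance, at b:
  At b: \Box (\Diamond (s \to p) \to p) requires \Diamond (s \to p) \to p at every successor {c}.
      At c: \Diamond (s \to p) is false, p is true, so \Diamond (s \to p) \to p is true.
  So \Box (\Diamond (s \to p) \to p) is true at b.
Satisfying worlds: {b, f, g}

b, f, g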